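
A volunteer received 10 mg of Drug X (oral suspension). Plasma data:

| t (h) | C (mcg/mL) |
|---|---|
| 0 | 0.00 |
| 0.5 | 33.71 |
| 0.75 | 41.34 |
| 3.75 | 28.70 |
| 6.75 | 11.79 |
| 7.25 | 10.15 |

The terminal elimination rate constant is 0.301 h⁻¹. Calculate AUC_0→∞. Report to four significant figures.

Trapezoidal AUC_0→7.25:
  [0→0.5]: (0.00+33.71)/2 × 0.5 = 8.4275
  [0.5→0.75]: (33.71+41.34)/2 × 0.25 = 9.38125
  [0.75→3.75]: (41.34+28.70)/2 × 3 = 105.06
  [3.75→6.75]: (28.70+11.79)/2 × 3 = 60.735
  [6.75→7.25]: (11.79+10.15)/2 × 0.5 = 5.485
  Sum = 189.08875 mcg/mL·h
Extrapolated tail: C_last / k_e = 10.15 / 0.301 = 33.721
AUC_0→∞ = 189.08875 + 33.721 = 222.80975 mcg/mL·h

AUC = 222.8 mcg/mL·h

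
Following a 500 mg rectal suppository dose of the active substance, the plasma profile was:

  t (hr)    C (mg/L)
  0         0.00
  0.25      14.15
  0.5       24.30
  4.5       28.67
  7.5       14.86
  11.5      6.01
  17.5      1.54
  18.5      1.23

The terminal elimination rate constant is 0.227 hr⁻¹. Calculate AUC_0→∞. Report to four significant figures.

Trapezoidal AUC_0→18.5:
  [0→0.25]: (0.00+14.15)/2 × 0.25 = 1.76875
  [0.25→0.5]: (14.15+24.30)/2 × 0.25 = 4.80625
  [0.5→4.5]: (24.30+28.67)/2 × 4 = 105.94
  [4.5→7.5]: (28.67+14.86)/2 × 3 = 65.295
  [7.5→11.5]: (14.86+6.01)/2 × 4 = 41.74
  [11.5→17.5]: (6.01+1.54)/2 × 6 = 22.65
  [17.5→18.5]: (1.54+1.23)/2 × 1 = 1.385
  Sum = 243.585 mg/L·hr
Extrapolated tail: C_last / k_e = 1.23 / 0.227 = 5.419
AUC_0→∞ = 243.585 + 5.419 = 249.004 mg/L·hr

AUC = 249.0 mg/L·hr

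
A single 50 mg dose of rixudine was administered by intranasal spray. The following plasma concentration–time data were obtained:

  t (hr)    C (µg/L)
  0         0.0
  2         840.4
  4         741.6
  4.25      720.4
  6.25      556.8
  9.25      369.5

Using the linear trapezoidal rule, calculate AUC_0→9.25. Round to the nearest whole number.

Trapezoidal AUC_0→9.25:
  [0→2]: (0.0+840.4)/2 × 2 = 840.4
  [2→4]: (840.4+741.6)/2 × 2 = 1582.0
  [4→4.25]: (741.6+720.4)/2 × 0.25 = 182.75
  [4.25→6.25]: (720.4+556.8)/2 × 2 = 1277.2
  [6.25→9.25]: (556.8+369.5)/2 × 3 = 1389.45
  Sum = 5271.8 µg/L·hr

AUC = 5272 µg/L·hr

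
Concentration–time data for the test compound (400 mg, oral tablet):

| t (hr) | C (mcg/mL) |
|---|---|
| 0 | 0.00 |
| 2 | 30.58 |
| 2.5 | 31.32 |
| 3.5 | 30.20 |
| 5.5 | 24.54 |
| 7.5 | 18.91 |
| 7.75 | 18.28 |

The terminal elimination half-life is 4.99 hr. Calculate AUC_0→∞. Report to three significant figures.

AUC = 311 mcg/mL·hr

Trapezoidal AUC_0→7.75:
  [0→2]: (0.00+30.58)/2 × 2 = 30.58
  [2→2.5]: (30.58+31.32)/2 × 0.5 = 15.475
  [2.5→3.5]: (31.32+30.20)/2 × 1 = 30.76
  [3.5→5.5]: (30.20+24.54)/2 × 2 = 54.74
  [5.5→7.5]: (24.54+18.91)/2 × 2 = 43.45
  [7.5→7.75]: (18.91+18.28)/2 × 0.25 = 4.64875
  Sum = 179.65375 mcg/mL·hr
k_e = ln2 / t½ = 0.693147 / 4.99 = 0.1389 hr^-1
Extrapolated tail: C_last / k_e = 18.28 / 0.1389 = 131.605
AUC_0→∞ = 179.65375 + 131.605 = 311.25875 mcg/mL·hr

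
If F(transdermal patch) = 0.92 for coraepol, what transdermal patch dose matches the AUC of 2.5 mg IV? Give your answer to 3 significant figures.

D_transdermal = 2.72 mg

For equal systemic exposure: F × D_ev = D_iv
D_ev = D_iv / F = 2.5 / 0.92 = 2.71739 mg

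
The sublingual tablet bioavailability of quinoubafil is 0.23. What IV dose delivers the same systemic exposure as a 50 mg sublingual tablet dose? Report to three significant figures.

D_iv = 11.5 mg

Systemic exposure from an extravascular dose = F × D_ev, so the equivalent IV dose is F × D_ev.
D_iv = F × D_ev = 0.23 × 50 = 11.5 mg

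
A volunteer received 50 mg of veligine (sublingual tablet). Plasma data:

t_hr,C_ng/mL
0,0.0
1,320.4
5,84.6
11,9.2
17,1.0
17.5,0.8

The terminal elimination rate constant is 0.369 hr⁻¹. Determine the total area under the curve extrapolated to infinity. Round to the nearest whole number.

AUC = 1285 ng/mL·hr

Trapezoidal AUC_0→17.5:
  [0→1]: (0.0+320.4)/2 × 1 = 160.2
  [1→5]: (320.4+84.6)/2 × 4 = 810.0
  [5→11]: (84.6+9.2)/2 × 6 = 281.4
  [11→17]: (9.2+1.0)/2 × 6 = 30.6
  [17→17.5]: (1.0+0.8)/2 × 0.5 = 0.45
  Sum = 1282.65 ng/mL·hr
Extrapolated tail: C_last / k_e = 0.8 / 0.369 = 2.168
AUC_0→∞ = 1282.65 + 2.168 = 1284.818 ng/mL·hr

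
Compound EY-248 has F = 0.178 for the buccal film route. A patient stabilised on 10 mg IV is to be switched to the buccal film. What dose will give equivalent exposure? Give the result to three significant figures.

D_buccal = 56.2 mg

For equal systemic exposure: F × D_ev = D_iv
D_ev = D_iv / F = 10 / 0.178 = 56.1798 mg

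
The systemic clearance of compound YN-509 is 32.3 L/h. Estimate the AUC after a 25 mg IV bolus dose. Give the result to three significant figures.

AUC = 0.774 mg/L·h

AUC_0→∞ = Dose_iv / CL
        = 25 / 32.3 = 0.773994 mg/L·h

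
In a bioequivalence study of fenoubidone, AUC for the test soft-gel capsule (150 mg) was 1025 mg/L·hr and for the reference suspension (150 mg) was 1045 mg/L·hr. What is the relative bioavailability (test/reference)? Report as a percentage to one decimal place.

F_rel = (AUC_test/D_test) / (AUC_ref/D_ref)
      = (1025/150) / (1045/150)
      = 6.83333 / 6.96667 = 0.9809 = 98.09%

F_rel = 98.1%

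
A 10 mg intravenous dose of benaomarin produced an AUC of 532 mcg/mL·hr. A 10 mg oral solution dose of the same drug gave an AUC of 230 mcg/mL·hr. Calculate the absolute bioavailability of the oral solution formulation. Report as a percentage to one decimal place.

F = 43.2%

F = (AUC_ev / D_ev) / (AUC_iv / D_iv)
  = (230/10) / (532/10)
  = 23 / 53.2 = 0.4323
  = 43.23%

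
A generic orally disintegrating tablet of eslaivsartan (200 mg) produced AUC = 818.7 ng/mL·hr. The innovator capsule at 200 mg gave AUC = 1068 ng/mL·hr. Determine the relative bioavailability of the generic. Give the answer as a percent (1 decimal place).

F_rel = 76.7%

F_rel = (AUC_test/D_test) / (AUC_ref/D_ref)
      = (818.7/200) / (1068/200)
      = 4.0935 / 5.34 = 0.7666 = 76.66%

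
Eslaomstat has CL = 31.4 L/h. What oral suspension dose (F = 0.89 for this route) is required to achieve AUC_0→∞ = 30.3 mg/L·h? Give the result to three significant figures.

Dose = 1070 mg

Dose = CL × AUC_0→∞ / F
     = 31.4 × 30.3 / 0.89 = 1069.01 mg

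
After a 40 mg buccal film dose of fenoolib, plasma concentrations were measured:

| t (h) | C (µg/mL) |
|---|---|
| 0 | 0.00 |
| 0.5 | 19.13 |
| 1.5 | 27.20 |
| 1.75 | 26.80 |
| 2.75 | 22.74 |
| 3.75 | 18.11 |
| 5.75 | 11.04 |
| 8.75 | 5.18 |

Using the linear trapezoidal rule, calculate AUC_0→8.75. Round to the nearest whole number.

Trapezoidal AUC_0→8.75:
  [0→0.5]: (0.00+19.13)/2 × 0.5 = 4.7825
  [0.5→1.5]: (19.13+27.20)/2 × 1 = 23.165
  [1.5→1.75]: (27.20+26.80)/2 × 0.25 = 6.75
  [1.75→2.75]: (26.80+22.74)/2 × 1 = 24.77
  [2.75→3.75]: (22.74+18.11)/2 × 1 = 20.425
  [3.75→5.75]: (18.11+11.04)/2 × 2 = 29.15
  [5.75→8.75]: (11.04+5.18)/2 × 3 = 24.33
  Sum = 133.3725 µg/mL·h

AUC = 133 µg/mL·h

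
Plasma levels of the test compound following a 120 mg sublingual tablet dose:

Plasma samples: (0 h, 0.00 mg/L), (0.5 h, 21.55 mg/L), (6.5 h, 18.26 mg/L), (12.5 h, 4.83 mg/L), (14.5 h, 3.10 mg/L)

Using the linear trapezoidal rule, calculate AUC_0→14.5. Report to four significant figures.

AUC = 202.0 mg/L·h

Trapezoidal AUC_0→14.5:
  [0→0.5]: (0.00+21.55)/2 × 0.5 = 5.3875
  [0.5→6.5]: (21.55+18.26)/2 × 6 = 119.43
  [6.5→12.5]: (18.26+4.83)/2 × 6 = 69.27
  [12.5→14.5]: (4.83+3.10)/2 × 2 = 7.93
  Sum = 202.0175 mg/L·h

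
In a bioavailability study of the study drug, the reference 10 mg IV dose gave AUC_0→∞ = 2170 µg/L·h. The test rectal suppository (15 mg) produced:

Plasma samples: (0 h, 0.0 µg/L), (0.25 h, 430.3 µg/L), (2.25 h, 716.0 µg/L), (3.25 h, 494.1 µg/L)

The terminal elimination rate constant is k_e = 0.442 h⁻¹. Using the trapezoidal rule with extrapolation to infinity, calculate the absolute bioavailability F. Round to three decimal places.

F = 0.898

Trapezoidal AUC_0→3.25 (rectal suppository):
  [0→0.25]: (0.0+430.3)/2 × 0.25 = 53.7875
  [0.25→2.25]: (430.3+716.0)/2 × 2 = 1146.3
  [2.25→3.25]: (716.0+494.1)/2 × 1 = 605.05
  Sum = 1805.1375 µg/L·h
Tail: C_last/k_e = 494.1/0.442 = 1117.873
AUC_0→∞ (rectal suppository) = 1805.1375 + 1117.873 = 2923.0105 µg/L·h
F = (AUC_ev/D_ev)/(AUC_iv/D_iv) = (2923.0105/15)/(2170/10) = 194.867/217 = 0.8980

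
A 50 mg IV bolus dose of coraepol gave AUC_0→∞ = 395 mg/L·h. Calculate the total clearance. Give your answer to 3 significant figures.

CL = 0.127 L/h

CL = Dose_iv / AUC_0→∞
   = 50 / 395 = 0.126582 L/h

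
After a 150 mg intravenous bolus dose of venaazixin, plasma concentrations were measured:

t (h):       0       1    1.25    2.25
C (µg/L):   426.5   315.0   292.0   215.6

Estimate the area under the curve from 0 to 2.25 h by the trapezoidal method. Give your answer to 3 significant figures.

AUC = 700 µg/L·h

Trapezoidal AUC_0→2.25:
  [0→1]: (426.5+315.0)/2 × 1 = 370.75
  [1→1.25]: (315.0+292.0)/2 × 0.25 = 75.875
  [1.25→2.25]: (292.0+215.6)/2 × 1 = 253.8
  Sum = 700.425 µg/L·h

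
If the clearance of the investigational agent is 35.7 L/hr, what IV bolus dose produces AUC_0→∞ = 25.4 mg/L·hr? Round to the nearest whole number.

Dose_iv = CL × AUC_0→∞
     = 35.7 × 25.4 = 906.78 mg

Dose = 907 mg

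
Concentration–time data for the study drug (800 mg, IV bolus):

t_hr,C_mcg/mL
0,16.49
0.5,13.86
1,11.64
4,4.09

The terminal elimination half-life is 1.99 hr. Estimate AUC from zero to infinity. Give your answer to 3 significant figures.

AUC = 49.3 mcg/mL·hr

Trapezoidal AUC_0→4:
  [0→0.5]: (16.49+13.86)/2 × 0.5 = 7.5875
  [0.5→1]: (13.86+11.64)/2 × 0.5 = 6.375
  [1→4]: (11.64+4.09)/2 × 3 = 23.595
  Sum = 37.5575 mcg/mL·hr
k_e = ln2 / t½ = 0.693147 / 1.99 = 0.3483 hr^-1
Extrapolated tail: C_last / k_e = 4.09 / 0.3483 = 11.743
AUC_0→∞ = 37.5575 + 11.743 = 49.3005 mcg/mL·hr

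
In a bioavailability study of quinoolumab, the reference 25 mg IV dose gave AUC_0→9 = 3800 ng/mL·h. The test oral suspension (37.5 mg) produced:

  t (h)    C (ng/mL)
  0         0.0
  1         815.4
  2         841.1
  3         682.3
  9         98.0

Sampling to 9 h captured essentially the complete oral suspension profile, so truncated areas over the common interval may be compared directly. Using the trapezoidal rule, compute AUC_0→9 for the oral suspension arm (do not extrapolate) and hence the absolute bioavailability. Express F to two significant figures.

F = 0.76

Trapezoidal AUC_0→9 (oral suspension):
  [0→1]: (0.0+815.4)/2 × 1 = 407.7
  [1→2]: (815.4+841.1)/2 × 1 = 828.25
  [2→3]: (841.1+682.3)/2 × 1 = 761.7
  [3→9]: (682.3+98.0)/2 × 6 = 2340.9
  Sum = 4338.55 ng/mL·h
F = (AUC_ev/D_ev)/(AUC_iv/D_iv) = (4338.55/37.5)/(3800/25) = 115.695/152 = 0.7612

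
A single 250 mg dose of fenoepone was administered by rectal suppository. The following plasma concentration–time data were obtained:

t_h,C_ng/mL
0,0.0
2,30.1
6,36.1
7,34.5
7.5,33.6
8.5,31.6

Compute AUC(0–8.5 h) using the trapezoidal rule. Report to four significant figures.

AUC = 247.4 ng/mL·h

Trapezoidal AUC_0→8.5:
  [0→2]: (0.0+30.1)/2 × 2 = 30.1
  [2→6]: (30.1+36.1)/2 × 4 = 132.4
  [6→7]: (36.1+34.5)/2 × 1 = 35.3
  [7→7.5]: (34.5+33.6)/2 × 0.5 = 17.025
  [7.5→8.5]: (33.6+31.6)/2 × 1 = 32.6
  Sum = 247.425 ng/mL·h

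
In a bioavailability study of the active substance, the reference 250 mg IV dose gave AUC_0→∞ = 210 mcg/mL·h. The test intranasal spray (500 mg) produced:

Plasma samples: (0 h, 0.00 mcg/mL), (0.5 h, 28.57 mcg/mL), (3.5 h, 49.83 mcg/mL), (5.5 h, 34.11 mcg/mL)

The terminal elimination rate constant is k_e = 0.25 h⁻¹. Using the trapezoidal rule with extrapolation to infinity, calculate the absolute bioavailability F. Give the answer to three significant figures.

Trapezoidal AUC_0→5.5 (intranasal spray):
  [0→0.5]: (0.00+28.57)/2 × 0.5 = 7.1425
  [0.5→3.5]: (28.57+49.83)/2 × 3 = 117.6
  [3.5→5.5]: (49.83+34.11)/2 × 2 = 83.94
  Sum = 208.6825 mcg/mL·h
Tail: C_last/k_e = 34.11/0.25 = 136.440
AUC_0→∞ (intranasal spray) = 208.6825 + 136.440 = 345.1225 mcg/mL·h
F = (AUC_ev/D_ev)/(AUC_iv/D_iv) = (345.1225/500)/(210/250) = 0.690245/0.84 = 0.8217

F = 0.822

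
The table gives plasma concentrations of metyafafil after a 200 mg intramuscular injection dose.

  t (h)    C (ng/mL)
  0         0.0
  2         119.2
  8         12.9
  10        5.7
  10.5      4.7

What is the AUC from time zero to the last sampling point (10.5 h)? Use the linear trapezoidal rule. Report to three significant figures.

Trapezoidal AUC_0→10.5:
  [0→2]: (0.0+119.2)/2 × 2 = 119.2
  [2→8]: (119.2+12.9)/2 × 6 = 396.3
  [8→10]: (12.9+5.7)/2 × 2 = 18.6
  [10→10.5]: (5.7+4.7)/2 × 0.5 = 2.6
  Sum = 536.7 ng/mL·h

AUC = 537 ng/mL·h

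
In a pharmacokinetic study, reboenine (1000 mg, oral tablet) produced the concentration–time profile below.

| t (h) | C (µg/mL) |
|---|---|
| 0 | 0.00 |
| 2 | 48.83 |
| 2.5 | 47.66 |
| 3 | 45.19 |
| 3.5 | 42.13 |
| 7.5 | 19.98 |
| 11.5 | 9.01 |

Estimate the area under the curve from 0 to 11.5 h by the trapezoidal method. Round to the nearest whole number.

AUC = 300 µg/mL·h

Trapezoidal AUC_0→11.5:
  [0→2]: (0.00+48.83)/2 × 2 = 48.83
  [2→2.5]: (48.83+47.66)/2 × 0.5 = 24.1225
  [2.5→3]: (47.66+45.19)/2 × 0.5 = 23.2125
  [3→3.5]: (45.19+42.13)/2 × 0.5 = 21.83
  [3.5→7.5]: (42.13+19.98)/2 × 4 = 124.22
  [7.5→11.5]: (19.98+9.01)/2 × 4 = 57.98
  Sum = 300.195 µg/mL·h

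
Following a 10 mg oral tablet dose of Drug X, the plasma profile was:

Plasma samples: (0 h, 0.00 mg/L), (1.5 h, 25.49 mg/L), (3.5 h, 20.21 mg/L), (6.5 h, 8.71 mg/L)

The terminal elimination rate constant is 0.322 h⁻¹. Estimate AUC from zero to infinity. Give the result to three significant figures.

Trapezoidal AUC_0→6.5:
  [0→1.5]: (0.00+25.49)/2 × 1.5 = 19.1175
  [1.5→3.5]: (25.49+20.21)/2 × 2 = 45.7
  [3.5→6.5]: (20.21+8.71)/2 × 3 = 43.38
  Sum = 108.1975 mg/L·h
Extrapolated tail: C_last / k_e = 8.71 / 0.322 = 27.050
AUC_0→∞ = 108.1975 + 27.050 = 135.2475 mg/L·h

AUC = 135 mg/L·h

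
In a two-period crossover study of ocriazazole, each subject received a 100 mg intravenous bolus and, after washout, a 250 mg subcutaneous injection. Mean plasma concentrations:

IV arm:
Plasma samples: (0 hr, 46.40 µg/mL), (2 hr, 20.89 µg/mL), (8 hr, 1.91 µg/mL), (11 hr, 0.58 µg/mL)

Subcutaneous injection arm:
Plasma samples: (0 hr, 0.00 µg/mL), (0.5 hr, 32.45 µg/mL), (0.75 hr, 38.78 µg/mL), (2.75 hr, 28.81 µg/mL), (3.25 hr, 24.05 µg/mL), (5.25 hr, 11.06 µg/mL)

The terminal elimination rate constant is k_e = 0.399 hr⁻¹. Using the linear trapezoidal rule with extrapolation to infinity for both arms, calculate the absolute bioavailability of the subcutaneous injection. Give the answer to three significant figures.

Trapezoidal AUC_0→11 (IV):
  [0→2]: (46.40+20.89)/2 × 2 = 67.29
  [2→8]: (20.89+1.91)/2 × 6 = 68.4
  [8→11]: (1.91+0.58)/2 × 3 = 3.735
  Sum = 139.425 µg/mL·hr
IV tail: 0.58/0.399 = 1.454; AUC_iv,0→∞ = 139.425 + 1.454 = 140.879 µg/mL·hr
Trapezoidal AUC_0→5.25 (subcutaneous injection):
  [0→0.5]: (0.00+32.45)/2 × 0.5 = 8.1125
  [0.5→0.75]: (32.45+38.78)/2 × 0.25 = 8.90375
  [0.75→2.75]: (38.78+28.81)/2 × 2 = 67.59
  [2.75→3.25]: (28.81+24.05)/2 × 0.5 = 13.215
  [3.25→5.25]: (24.05+11.06)/2 × 2 = 35.11
  Sum = 132.93125 µg/mL·hr
subcutaneous injection tail: 11.06/0.399 = 27.719; AUC_ev,0→∞ = 132.93125 + 27.719 = 160.65025 µg/mL·hr
F = (AUC_ev/D_ev)/(AUC_iv/D_iv) = (160.65025/250)/(140.879/100) = 0.642601/1.40879 = 0.4561

F = 0.456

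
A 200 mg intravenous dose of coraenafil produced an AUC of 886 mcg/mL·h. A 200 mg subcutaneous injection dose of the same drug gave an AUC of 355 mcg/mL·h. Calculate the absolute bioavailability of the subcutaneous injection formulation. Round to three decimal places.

F = (AUC_ev / D_ev) / (AUC_iv / D_iv)
  = (355/200) / (886/200)
  = 1.775 / 4.43 = 0.4007

F = 0.401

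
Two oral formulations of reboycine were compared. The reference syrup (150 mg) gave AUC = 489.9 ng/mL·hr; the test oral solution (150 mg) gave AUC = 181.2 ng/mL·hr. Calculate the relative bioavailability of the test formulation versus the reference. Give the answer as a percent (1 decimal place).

F_rel = 37.0%

F_rel = (AUC_test/D_test) / (AUC_ref/D_ref)
      = (181.2/150) / (489.9/150)
      = 1.208 / 3.266 = 0.3699 = 36.99%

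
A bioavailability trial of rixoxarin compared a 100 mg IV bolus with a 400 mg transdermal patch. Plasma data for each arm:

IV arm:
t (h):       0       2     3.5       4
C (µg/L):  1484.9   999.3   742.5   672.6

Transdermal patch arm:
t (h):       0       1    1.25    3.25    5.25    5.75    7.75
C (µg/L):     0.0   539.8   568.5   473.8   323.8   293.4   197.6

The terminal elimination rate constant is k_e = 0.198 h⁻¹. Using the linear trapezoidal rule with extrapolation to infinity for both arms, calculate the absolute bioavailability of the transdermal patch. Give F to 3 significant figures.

Trapezoidal AUC_0→4 (IV):
  [0→2]: (1484.9+999.3)/2 × 2 = 2484.2
  [2→3.5]: (999.3+742.5)/2 × 1.5 = 1306.35
  [3.5→4]: (742.5+672.6)/2 × 0.5 = 353.775
  Sum = 4144.325 µg/L·h
IV tail: 672.6/0.198 = 3396.970; AUC_iv,0→∞ = 4144.325 + 3396.970 = 7541.295 µg/L·h
Trapezoidal AUC_0→7.75 (transdermal patch):
  [0→1]: (0.0+539.8)/2 × 1 = 269.9
  [1→1.25]: (539.8+568.5)/2 × 0.25 = 138.5375
  [1.25→3.25]: (568.5+473.8)/2 × 2 = 1042.3
  [3.25→5.25]: (473.8+323.8)/2 × 2 = 797.6
  [5.25→5.75]: (323.8+293.4)/2 × 0.5 = 154.3
  [5.75→7.75]: (293.4+197.6)/2 × 2 = 491.0
  Sum = 2893.6375 µg/L·h
transdermal patch tail: 197.6/0.198 = 997.980; AUC_ev,0→∞ = 2893.6375 + 997.980 = 3891.6175 µg/L·h
F = (AUC_ev/D_ev)/(AUC_iv/D_iv) = (3891.6175/400)/(7541.295/100) = 9.72904/75.41295 = 0.1290

F = 0.129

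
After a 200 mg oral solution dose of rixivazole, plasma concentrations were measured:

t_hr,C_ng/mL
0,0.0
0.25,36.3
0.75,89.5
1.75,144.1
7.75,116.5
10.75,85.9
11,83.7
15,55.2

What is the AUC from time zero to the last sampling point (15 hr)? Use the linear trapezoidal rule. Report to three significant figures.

Trapezoidal AUC_0→15:
  [0→0.25]: (0.0+36.3)/2 × 0.25 = 4.5375
  [0.25→0.75]: (36.3+89.5)/2 × 0.5 = 31.45
  [0.75→1.75]: (89.5+144.1)/2 × 1 = 116.8
  [1.75→7.75]: (144.1+116.5)/2 × 6 = 781.8
  [7.75→10.75]: (116.5+85.9)/2 × 3 = 303.6
  [10.75→11]: (85.9+83.7)/2 × 0.25 = 21.2
  [11→15]: (83.7+55.2)/2 × 4 = 277.8
  Sum = 1537.1875 ng/mL·hr

AUC = 1540 ng/mL·hr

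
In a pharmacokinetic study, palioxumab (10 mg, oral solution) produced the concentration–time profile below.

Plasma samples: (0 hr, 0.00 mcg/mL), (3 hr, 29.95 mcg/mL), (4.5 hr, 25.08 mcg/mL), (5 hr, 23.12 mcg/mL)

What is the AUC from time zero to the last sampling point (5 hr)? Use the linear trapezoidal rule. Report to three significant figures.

AUC = 98.2 mcg/mL·hr

Trapezoidal AUC_0→5:
  [0→3]: (0.00+29.95)/2 × 3 = 44.925
  [3→4.5]: (29.95+25.08)/2 × 1.5 = 41.2725
  [4.5→5]: (25.08+23.12)/2 × 0.5 = 12.05
  Sum = 98.2475 mcg/mL·hr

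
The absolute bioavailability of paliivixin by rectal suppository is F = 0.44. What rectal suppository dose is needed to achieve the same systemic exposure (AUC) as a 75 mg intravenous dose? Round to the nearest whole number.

D_rectal = 170 mg

For equal systemic exposure: F × D_ev = D_iv
D_ev = D_iv / F = 75 / 0.44 = 170.455 mg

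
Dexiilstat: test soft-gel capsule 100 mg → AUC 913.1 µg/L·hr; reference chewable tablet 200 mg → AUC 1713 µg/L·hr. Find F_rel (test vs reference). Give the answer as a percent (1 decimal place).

F_rel = (AUC_test/D_test) / (AUC_ref/D_ref)
      = (913.1/100) / (1713/200)
      = 9.131 / 8.565 = 1.0661 = 106.61%

F_rel = 106.6%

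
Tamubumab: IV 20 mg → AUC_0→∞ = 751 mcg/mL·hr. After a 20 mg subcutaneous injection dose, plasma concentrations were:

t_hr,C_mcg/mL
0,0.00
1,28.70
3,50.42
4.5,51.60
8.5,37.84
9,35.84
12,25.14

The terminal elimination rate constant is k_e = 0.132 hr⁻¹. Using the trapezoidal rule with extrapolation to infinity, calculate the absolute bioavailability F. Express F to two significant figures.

Trapezoidal AUC_0→12 (subcutaneous injection):
  [0→1]: (0.00+28.70)/2 × 1 = 14.35
  [1→3]: (28.70+50.42)/2 × 2 = 79.12
  [3→4.5]: (50.42+51.60)/2 × 1.5 = 76.515
  [4.5→8.5]: (51.60+37.84)/2 × 4 = 178.88
  [8.5→9]: (37.84+35.84)/2 × 0.5 = 18.42
  [9→12]: (35.84+25.14)/2 × 3 = 91.47
  Sum = 458.755 mcg/mL·hr
Tail: C_last/k_e = 25.14/0.132 = 190.455
AUC_0→∞ (subcutaneous injection) = 458.755 + 190.455 = 649.21 mcg/mL·hr
F = (AUC_ev/D_ev)/(AUC_iv/D_iv) = (649.21/20)/(751/20) = 32.4605/37.55 = 0.8645

F = 0.86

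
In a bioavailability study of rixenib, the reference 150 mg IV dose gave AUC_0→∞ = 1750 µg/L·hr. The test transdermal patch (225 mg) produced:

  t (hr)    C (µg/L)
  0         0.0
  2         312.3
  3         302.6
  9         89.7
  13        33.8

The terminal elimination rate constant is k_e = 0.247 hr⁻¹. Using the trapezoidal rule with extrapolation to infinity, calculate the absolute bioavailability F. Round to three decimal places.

Trapezoidal AUC_0→13 (transdermal patch):
  [0→2]: (0.0+312.3)/2 × 2 = 312.3
  [2→3]: (312.3+302.6)/2 × 1 = 307.45
  [3→9]: (302.6+89.7)/2 × 6 = 1176.9
  [9→13]: (89.7+33.8)/2 × 4 = 247.0
  Sum = 2043.65 µg/L·hr
Tail: C_last/k_e = 33.8/0.247 = 136.842
AUC_0→∞ (transdermal patch) = 2043.65 + 136.842 = 2180.492 µg/L·hr
F = (AUC_ev/D_ev)/(AUC_iv/D_iv) = (2180.492/225)/(1750/150) = 9.69108/11.6667 = 0.8307

F = 0.831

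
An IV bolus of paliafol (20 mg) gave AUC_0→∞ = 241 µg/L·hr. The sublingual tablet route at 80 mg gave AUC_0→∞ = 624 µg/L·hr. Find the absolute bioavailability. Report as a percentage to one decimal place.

F = (AUC_ev / D_ev) / (AUC_iv / D_iv)
  = (624/80) / (241/20)
  = 7.8 / 12.05 = 0.6473
  = 64.73%

F = 64.7%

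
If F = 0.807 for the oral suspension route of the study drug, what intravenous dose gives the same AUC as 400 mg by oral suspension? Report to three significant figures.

Systemic exposure from an extravascular dose = F × D_ev, so the equivalent IV dose is F × D_ev.
D_iv = F × D_ev = 0.807 × 400 = 322.8 mg

D_iv = 323 mg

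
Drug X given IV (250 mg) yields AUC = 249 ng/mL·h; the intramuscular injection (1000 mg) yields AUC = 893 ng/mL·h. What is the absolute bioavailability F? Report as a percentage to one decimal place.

F = 89.7%

F = (AUC_ev / D_ev) / (AUC_iv / D_iv)
  = (893/1000) / (249/250)
  = 0.893 / 0.996 = 0.8966
  = 89.66%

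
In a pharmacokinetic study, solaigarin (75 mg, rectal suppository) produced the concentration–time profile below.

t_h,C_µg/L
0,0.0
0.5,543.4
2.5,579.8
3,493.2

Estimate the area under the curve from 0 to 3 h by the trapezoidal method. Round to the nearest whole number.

AUC = 1527 µg/L·h

Trapezoidal AUC_0→3:
  [0→0.5]: (0.0+543.4)/2 × 0.5 = 135.85
  [0.5→2.5]: (543.4+579.8)/2 × 2 = 1123.2
  [2.5→3]: (579.8+493.2)/2 × 0.5 = 268.25
  Sum = 1527.3 µg/L·h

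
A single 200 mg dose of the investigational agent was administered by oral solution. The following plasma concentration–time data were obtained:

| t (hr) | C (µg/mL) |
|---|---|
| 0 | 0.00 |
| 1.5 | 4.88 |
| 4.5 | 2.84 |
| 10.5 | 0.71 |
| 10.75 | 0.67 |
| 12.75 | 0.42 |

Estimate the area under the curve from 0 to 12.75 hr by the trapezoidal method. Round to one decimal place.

Trapezoidal AUC_0→12.75:
  [0→1.5]: (0.00+4.88)/2 × 1.5 = 3.66
  [1.5→4.5]: (4.88+2.84)/2 × 3 = 11.58
  [4.5→10.5]: (2.84+0.71)/2 × 6 = 10.65
  [10.5→10.75]: (0.71+0.67)/2 × 0.25 = 0.1725
  [10.75→12.75]: (0.67+0.42)/2 × 2 = 1.09
  Sum = 27.1525 µg/mL·hr

AUC = 27.2 µg/mL·hr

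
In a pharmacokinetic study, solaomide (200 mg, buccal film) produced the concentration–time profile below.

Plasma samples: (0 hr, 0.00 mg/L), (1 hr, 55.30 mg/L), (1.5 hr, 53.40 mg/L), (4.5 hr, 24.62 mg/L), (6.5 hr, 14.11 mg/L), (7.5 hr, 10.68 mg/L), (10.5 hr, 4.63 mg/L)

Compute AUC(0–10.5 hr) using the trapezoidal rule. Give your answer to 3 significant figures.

Trapezoidal AUC_0→10.5:
  [0→1]: (0.00+55.30)/2 × 1 = 27.65
  [1→1.5]: (55.30+53.40)/2 × 0.5 = 27.175
  [1.5→4.5]: (53.40+24.62)/2 × 3 = 117.03
  [4.5→6.5]: (24.62+14.11)/2 × 2 = 38.73
  [6.5→7.5]: (14.11+10.68)/2 × 1 = 12.395
  [7.5→10.5]: (10.68+4.63)/2 × 3 = 22.965
  Sum = 245.945 mg/L·hr

AUC = 246 mg/L·hr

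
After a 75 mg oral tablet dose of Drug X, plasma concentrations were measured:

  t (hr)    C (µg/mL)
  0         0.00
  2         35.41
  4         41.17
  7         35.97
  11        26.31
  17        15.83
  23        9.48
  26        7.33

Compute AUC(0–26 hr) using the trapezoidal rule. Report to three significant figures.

AUC = 580 µg/mL·hr

Trapezoidal AUC_0→26:
  [0→2]: (0.00+35.41)/2 × 2 = 35.41
  [2→4]: (35.41+41.17)/2 × 2 = 76.58
  [4→7]: (41.17+35.97)/2 × 3 = 115.71
  [7→11]: (35.97+26.31)/2 × 4 = 124.56
  [11→17]: (26.31+15.83)/2 × 6 = 126.42
  [17→23]: (15.83+9.48)/2 × 6 = 75.93
  [23→26]: (9.48+7.33)/2 × 3 = 25.215
  Sum = 579.825 µg/mL·hr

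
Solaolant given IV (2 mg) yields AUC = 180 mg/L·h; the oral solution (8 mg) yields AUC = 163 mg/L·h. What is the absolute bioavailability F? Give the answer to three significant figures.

F = (AUC_ev / D_ev) / (AUC_iv / D_iv)
  = (163/8) / (180/2)
  = 20.375 / 90 = 0.2264

F = 0.226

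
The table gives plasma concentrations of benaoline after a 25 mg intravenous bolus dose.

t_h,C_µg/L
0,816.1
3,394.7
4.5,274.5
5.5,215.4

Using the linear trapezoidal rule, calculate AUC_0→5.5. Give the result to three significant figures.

Trapezoidal AUC_0→5.5:
  [0→3]: (816.1+394.7)/2 × 3 = 1816.2
  [3→4.5]: (394.7+274.5)/2 × 1.5 = 501.9
  [4.5→5.5]: (274.5+215.4)/2 × 1 = 244.95
  Sum = 2563.05 µg/L·h

AUC = 2560 µg/L·h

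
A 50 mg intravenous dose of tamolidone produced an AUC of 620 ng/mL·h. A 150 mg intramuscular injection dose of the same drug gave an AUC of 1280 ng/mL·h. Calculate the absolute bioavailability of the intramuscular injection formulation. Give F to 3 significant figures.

F = 0.688

F = (AUC_ev / D_ev) / (AUC_iv / D_iv)
  = (1280/150) / (620/50)
  = 8.53333 / 12.4 = 0.6882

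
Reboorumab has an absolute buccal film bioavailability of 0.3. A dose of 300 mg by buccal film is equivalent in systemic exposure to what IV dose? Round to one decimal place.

Systemic exposure from an extravascular dose = F × D_ev, so the equivalent IV dose is F × D_ev.
D_iv = F × D_ev = 0.3 × 300 = 90 mg

D_iv = 90.0 mg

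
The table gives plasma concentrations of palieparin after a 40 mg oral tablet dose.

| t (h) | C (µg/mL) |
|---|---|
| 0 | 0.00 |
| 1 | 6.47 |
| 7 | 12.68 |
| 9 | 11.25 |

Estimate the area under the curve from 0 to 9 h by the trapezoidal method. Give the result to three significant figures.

AUC = 84.6 µg/mL·h

Trapezoidal AUC_0→9:
  [0→1]: (0.00+6.47)/2 × 1 = 3.235
  [1→7]: (6.47+12.68)/2 × 6 = 57.45
  [7→9]: (12.68+11.25)/2 × 2 = 23.93
  Sum = 84.615 µg/mL·h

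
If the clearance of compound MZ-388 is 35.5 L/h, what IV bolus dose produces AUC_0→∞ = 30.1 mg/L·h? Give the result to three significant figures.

Dose = 1070 mg

Dose_iv = CL × AUC_0→∞
     = 35.5 × 30.1 = 1068.55 mg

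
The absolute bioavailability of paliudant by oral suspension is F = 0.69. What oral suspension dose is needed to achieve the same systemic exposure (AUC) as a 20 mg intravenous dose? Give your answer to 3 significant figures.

D_oral = 29.0 mg

For equal systemic exposure: F × D_ev = D_iv
D_ev = D_iv / F = 20 / 0.69 = 28.9855 mg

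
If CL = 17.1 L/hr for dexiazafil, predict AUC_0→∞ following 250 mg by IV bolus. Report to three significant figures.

AUC_0→∞ = Dose_iv / CL
        = 250 / 17.1 = 14.6199 mg/L·hr

AUC = 14.6 mg/L·hr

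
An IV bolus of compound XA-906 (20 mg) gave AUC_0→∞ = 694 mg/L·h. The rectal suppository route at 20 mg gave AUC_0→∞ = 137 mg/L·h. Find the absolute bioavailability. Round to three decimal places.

F = (AUC_ev / D_ev) / (AUC_iv / D_iv)
  = (137/20) / (694/20)
  = 6.85 / 34.7 = 0.1974

F = 0.197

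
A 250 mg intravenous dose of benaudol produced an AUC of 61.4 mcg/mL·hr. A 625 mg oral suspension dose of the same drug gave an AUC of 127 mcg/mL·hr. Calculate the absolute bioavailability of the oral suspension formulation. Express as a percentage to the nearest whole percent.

F = 83%

F = (AUC_ev / D_ev) / (AUC_iv / D_iv)
  = (127/625) / (61.4/250)
  = 0.2032 / 0.2456 = 0.8274
  = 82.74%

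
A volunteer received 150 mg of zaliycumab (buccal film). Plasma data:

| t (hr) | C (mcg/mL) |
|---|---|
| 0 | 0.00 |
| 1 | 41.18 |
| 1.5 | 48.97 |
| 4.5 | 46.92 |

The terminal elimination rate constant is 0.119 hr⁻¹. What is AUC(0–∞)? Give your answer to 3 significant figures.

Trapezoidal AUC_0→4.5:
  [0→1]: (0.00+41.18)/2 × 1 = 20.59
  [1→1.5]: (41.18+48.97)/2 × 0.5 = 22.5375
  [1.5→4.5]: (48.97+46.92)/2 × 3 = 143.835
  Sum = 186.9625 mcg/mL·hr
Extrapolated tail: C_last / k_e = 46.92 / 0.119 = 394.286
AUC_0→∞ = 186.9625 + 394.286 = 581.2485 mcg/mL·hr

AUC = 581 mcg/mL·hr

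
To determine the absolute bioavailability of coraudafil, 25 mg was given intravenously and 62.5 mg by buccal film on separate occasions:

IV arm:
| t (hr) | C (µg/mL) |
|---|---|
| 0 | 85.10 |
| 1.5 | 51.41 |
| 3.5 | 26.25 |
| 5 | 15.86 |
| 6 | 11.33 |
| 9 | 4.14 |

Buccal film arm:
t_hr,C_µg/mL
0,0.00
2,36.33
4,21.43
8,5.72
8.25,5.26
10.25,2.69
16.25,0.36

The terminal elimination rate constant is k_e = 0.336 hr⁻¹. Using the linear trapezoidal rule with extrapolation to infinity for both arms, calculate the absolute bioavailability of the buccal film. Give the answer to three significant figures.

F = 0.258

Trapezoidal AUC_0→9 (IV):
  [0→1.5]: (85.10+51.41)/2 × 1.5 = 102.3825
  [1.5→3.5]: (51.41+26.25)/2 × 2 = 77.66
  [3.5→5]: (26.25+15.86)/2 × 1.5 = 31.5825
  [5→6]: (15.86+11.33)/2 × 1 = 13.595
  [6→9]: (11.33+4.14)/2 × 3 = 23.205
  Sum = 248.425 µg/mL·hr
IV tail: 4.14/0.336 = 12.321; AUC_iv,0→∞ = 248.425 + 12.321 = 260.746 µg/mL·hr
Trapezoidal AUC_0→16.25 (buccal film):
  [0→2]: (0.00+36.33)/2 × 2 = 36.33
  [2→4]: (36.33+21.43)/2 × 2 = 57.76
  [4→8]: (21.43+5.72)/2 × 4 = 54.3
  [8→8.25]: (5.72+5.26)/2 × 0.25 = 1.3725
  [8.25→10.25]: (5.26+2.69)/2 × 2 = 7.95
  [10.25→16.25]: (2.69+0.36)/2 × 6 = 9.15
  Sum = 166.8625 µg/mL·hr
buccal film tail: 0.36/0.336 = 1.071; AUC_ev,0→∞ = 166.8625 + 1.071 = 167.9335 µg/mL·hr
F = (AUC_ev/D_ev)/(AUC_iv/D_iv) = (167.9335/62.5)/(260.746/25) = 2.686936/10.42984 = 0.2576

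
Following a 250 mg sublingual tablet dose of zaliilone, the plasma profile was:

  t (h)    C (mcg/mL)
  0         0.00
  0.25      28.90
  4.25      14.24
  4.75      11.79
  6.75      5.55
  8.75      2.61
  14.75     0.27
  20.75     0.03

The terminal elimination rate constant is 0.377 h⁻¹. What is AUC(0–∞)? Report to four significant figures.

AUC = 131.5 mcg/mL·h

Trapezoidal AUC_0→20.75:
  [0→0.25]: (0.00+28.90)/2 × 0.25 = 3.6125
  [0.25→4.25]: (28.90+14.24)/2 × 4 = 86.28
  [4.25→4.75]: (14.24+11.79)/2 × 0.5 = 6.5075
  [4.75→6.75]: (11.79+5.55)/2 × 2 = 17.34
  [6.75→8.75]: (5.55+2.61)/2 × 2 = 8.16
  [8.75→14.75]: (2.61+0.27)/2 × 6 = 8.64
  [14.75→20.75]: (0.27+0.03)/2 × 6 = 0.9
  Sum = 131.44 mcg/mL·h
Extrapolated tail: C_last / k_e = 0.03 / 0.377 = 0.080
AUC_0→∞ = 131.44 + 0.080 = 131.52 mcg/mL·h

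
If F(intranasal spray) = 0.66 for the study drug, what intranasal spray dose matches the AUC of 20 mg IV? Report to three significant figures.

For equal systemic exposure: F × D_ev = D_iv
D_ev = D_iv / F = 20 / 0.66 = 30.303 mg

D_intranasal = 30.3 mg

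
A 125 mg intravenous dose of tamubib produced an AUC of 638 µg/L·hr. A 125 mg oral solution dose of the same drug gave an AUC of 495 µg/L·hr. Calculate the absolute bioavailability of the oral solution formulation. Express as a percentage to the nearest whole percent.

F = (AUC_ev / D_ev) / (AUC_iv / D_iv)
  = (495/125) / (638/125)
  = 3.96 / 5.104 = 0.7759
  = 77.59%

F = 78%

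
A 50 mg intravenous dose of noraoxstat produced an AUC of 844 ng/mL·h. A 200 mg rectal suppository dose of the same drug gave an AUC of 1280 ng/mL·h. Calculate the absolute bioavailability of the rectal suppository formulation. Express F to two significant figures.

F = (AUC_ev / D_ev) / (AUC_iv / D_iv)
  = (1280/200) / (844/50)
  = 6.4 / 16.88 = 0.3791

F = 0.38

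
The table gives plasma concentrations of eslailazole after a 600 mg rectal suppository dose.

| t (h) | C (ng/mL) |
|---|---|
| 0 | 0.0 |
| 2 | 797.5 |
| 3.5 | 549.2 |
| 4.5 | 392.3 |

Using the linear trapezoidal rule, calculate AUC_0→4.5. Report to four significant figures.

Trapezoidal AUC_0→4.5:
  [0→2]: (0.0+797.5)/2 × 2 = 797.5
  [2→3.5]: (797.5+549.2)/2 × 1.5 = 1010.025
  [3.5→4.5]: (549.2+392.3)/2 × 1 = 470.75
  Sum = 2278.275 ng/mL·h

AUC = 2278 ng/mL·h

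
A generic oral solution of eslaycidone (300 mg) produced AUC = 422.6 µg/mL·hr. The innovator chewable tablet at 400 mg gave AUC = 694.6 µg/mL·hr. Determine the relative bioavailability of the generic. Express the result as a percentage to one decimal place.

F_rel = (AUC_test/D_test) / (AUC_ref/D_ref)
      = (422.6/300) / (694.6/400)
      = 1.40867 / 1.7365 = 0.8112 = 81.12%

F_rel = 81.1%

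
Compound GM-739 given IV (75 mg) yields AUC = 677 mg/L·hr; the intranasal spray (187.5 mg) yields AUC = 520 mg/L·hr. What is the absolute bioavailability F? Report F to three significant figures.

F = (AUC_ev / D_ev) / (AUC_iv / D_iv)
  = (520/187.5) / (677/75)
  = 2.77333 / 9.02667 = 0.3072

F = 0.307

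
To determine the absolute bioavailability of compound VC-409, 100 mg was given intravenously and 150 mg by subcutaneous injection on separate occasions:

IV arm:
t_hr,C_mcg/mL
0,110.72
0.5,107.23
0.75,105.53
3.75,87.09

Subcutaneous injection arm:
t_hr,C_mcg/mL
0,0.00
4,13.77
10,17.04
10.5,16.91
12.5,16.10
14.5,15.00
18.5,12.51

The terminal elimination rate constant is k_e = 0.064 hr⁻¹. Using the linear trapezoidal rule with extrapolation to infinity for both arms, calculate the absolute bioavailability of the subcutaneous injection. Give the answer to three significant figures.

Trapezoidal AUC_0→3.75 (IV):
  [0→0.5]: (110.72+107.23)/2 × 0.5 = 54.4875
  [0.5→0.75]: (107.23+105.53)/2 × 0.25 = 26.595
  [0.75→3.75]: (105.53+87.09)/2 × 3 = 288.93
  Sum = 370.0125 mcg/mL·hr
IV tail: 87.09/0.064 = 1360.781; AUC_iv,0→∞ = 370.0125 + 1360.781 = 1730.7935 mcg/mL·hr
Trapezoidal AUC_0→18.5 (subcutaneous injection):
  [0→4]: (0.00+13.77)/2 × 4 = 27.54
  [4→10]: (13.77+17.04)/2 × 6 = 92.43
  [10→10.5]: (17.04+16.91)/2 × 0.5 = 8.4875
  [10.5→12.5]: (16.91+16.10)/2 × 2 = 33.01
  [12.5→14.5]: (16.10+15.00)/2 × 2 = 31.1
  [14.5→18.5]: (15.00+12.51)/2 × 4 = 55.02
  Sum = 247.5875 mcg/mL·hr
subcutaneous injection tail: 12.51/0.064 = 195.469; AUC_ev,0→∞ = 247.5875 + 195.469 = 443.0565 mcg/mL·hr
F = (AUC_ev/D_ev)/(AUC_iv/D_iv) = (443.0565/150)/(1730.7935/100) = 2.95371/17.307935 = 0.1707

F = 0.171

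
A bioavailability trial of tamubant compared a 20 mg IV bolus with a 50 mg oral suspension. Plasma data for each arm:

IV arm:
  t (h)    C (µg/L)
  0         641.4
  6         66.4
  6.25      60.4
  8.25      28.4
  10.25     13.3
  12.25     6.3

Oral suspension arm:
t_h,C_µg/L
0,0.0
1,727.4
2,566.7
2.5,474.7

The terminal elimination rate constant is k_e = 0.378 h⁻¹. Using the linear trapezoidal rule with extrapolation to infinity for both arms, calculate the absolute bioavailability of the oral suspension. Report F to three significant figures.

F = 0.438

Trapezoidal AUC_0→12.25 (IV):
  [0→6]: (641.4+66.4)/2 × 6 = 2123.4
  [6→6.25]: (66.4+60.4)/2 × 0.25 = 15.85
  [6.25→8.25]: (60.4+28.4)/2 × 2 = 88.8
  [8.25→10.25]: (28.4+13.3)/2 × 2 = 41.7
  [10.25→12.25]: (13.3+6.3)/2 × 2 = 19.6
  Sum = 2289.35 µg/L·h
IV tail: 6.3/0.378 = 16.667; AUC_iv,0→∞ = 2289.35 + 16.667 = 2306.017 µg/L·h
Trapezoidal AUC_0→2.5 (oral suspension):
  [0→1]: (0.0+727.4)/2 × 1 = 363.7
  [1→2]: (727.4+566.7)/2 × 1 = 647.05
  [2→2.5]: (566.7+474.7)/2 × 0.5 = 260.35
  Sum = 1271.1 µg/L·h
oral suspension tail: 474.7/0.378 = 1255.820; AUC_ev,0→∞ = 1271.1 + 1255.820 = 2526.92 µg/L·h
F = (AUC_ev/D_ev)/(AUC_iv/D_iv) = (2526.92/50)/(2306.017/20) = 50.5384/115.30085 = 0.4383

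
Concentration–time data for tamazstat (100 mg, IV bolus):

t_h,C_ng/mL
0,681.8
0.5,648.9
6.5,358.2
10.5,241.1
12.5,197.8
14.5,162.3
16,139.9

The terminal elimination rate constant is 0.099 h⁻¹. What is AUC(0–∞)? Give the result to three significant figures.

Trapezoidal AUC_0→16:
  [0→0.5]: (681.8+648.9)/2 × 0.5 = 332.675
  [0.5→6.5]: (648.9+358.2)/2 × 6 = 3021.3
  [6.5→10.5]: (358.2+241.1)/2 × 4 = 1198.6
  [10.5→12.5]: (241.1+197.8)/2 × 2 = 438.9
  [12.5→14.5]: (197.8+162.3)/2 × 2 = 360.1
  [14.5→16]: (162.3+139.9)/2 × 1.5 = 226.65
  Sum = 5578.225 ng/mL·h
Extrapolated tail: C_last / k_e = 139.9 / 0.099 = 1413.131
AUC_0→∞ = 5578.225 + 1413.131 = 6991.356 ng/mL·h

AUC = 6990 ng/mL·h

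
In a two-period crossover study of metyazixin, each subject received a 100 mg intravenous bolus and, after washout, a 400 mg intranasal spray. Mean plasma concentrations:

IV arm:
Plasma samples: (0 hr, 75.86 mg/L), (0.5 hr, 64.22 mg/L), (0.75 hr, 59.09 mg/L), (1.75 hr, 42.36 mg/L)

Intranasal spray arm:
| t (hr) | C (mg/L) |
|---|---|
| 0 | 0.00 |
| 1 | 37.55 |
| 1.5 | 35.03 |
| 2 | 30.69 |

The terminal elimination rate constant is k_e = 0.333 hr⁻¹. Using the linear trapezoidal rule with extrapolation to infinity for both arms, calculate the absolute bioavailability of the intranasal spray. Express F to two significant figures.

Trapezoidal AUC_0→1.75 (IV):
  [0→0.5]: (75.86+64.22)/2 × 0.5 = 35.02
  [0.5→0.75]: (64.22+59.09)/2 × 0.25 = 15.41375
  [0.75→1.75]: (59.09+42.36)/2 × 1 = 50.725
  Sum = 101.15875 mg/L·hr
IV tail: 42.36/0.333 = 127.207; AUC_iv,0→∞ = 101.15875 + 127.207 = 228.36575 mg/L·hr
Trapezoidal AUC_0→2 (intranasal spray):
  [0→1]: (0.00+37.55)/2 × 1 = 18.775
  [1→1.5]: (37.55+35.03)/2 × 0.5 = 18.145
  [1.5→2]: (35.03+30.69)/2 × 0.5 = 16.43
  Sum = 53.35 mg/L·hr
intranasal spray tail: 30.69/0.333 = 92.162; AUC_ev,0→∞ = 53.35 + 92.162 = 145.512 mg/L·hr
F = (AUC_ev/D_ev)/(AUC_iv/D_iv) = (145.512/400)/(228.36575/100) = 0.36378/2.2836575 = 0.1593

F = 0.16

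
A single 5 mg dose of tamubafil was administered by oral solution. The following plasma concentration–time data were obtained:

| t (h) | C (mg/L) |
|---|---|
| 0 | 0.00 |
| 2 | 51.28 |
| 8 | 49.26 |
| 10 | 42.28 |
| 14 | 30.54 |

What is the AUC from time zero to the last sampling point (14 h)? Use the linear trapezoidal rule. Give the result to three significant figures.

AUC = 590 mg/L·h

Trapezoidal AUC_0→14:
  [0→2]: (0.00+51.28)/2 × 2 = 51.28
  [2→8]: (51.28+49.26)/2 × 6 = 301.62
  [8→10]: (49.26+42.28)/2 × 2 = 91.54
  [10→14]: (42.28+30.54)/2 × 4 = 145.64
  Sum = 590.08 mg/L·h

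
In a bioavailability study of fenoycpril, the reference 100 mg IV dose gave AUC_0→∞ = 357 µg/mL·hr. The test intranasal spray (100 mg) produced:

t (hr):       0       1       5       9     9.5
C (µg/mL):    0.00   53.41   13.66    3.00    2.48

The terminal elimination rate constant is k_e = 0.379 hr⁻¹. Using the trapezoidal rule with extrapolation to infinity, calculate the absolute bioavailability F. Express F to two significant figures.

Trapezoidal AUC_0→9.5 (intranasal spray):
  [0→1]: (0.00+53.41)/2 × 1 = 26.705
  [1→5]: (53.41+13.66)/2 × 4 = 134.14
  [5→9]: (13.66+3.00)/2 × 4 = 33.32
  [9→9.5]: (3.00+2.48)/2 × 0.5 = 1.37
  Sum = 195.535 µg/mL·hr
Tail: C_last/k_e = 2.48/0.379 = 6.544
AUC_0→∞ (intranasal spray) = 195.535 + 6.544 = 202.079 µg/mL·hr
F = (AUC_ev/D_ev)/(AUC_iv/D_iv) = (202.079/100)/(357/100) = 2.02079/3.57 = 0.5660

F = 0.57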